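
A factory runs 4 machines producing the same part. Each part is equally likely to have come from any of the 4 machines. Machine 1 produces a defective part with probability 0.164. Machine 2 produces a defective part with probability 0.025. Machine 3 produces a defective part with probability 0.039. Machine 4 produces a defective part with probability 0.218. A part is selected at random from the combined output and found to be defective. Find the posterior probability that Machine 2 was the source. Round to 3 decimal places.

Tabulate prior·likelihood by source: [1] prior 0.25, lik 0.164, product 0.04100; [2] prior 0.25, lik 0.025, product 0.006250; [3] prior 0.25, lik 0.039, product 0.009750; [4] prior 0.25, lik 0.218, product 0.05450.
Normalizing constant = 0.11150; the posterior for Machine 2 is its product over the sum, 0.006250/0.11150 = 0.056.

Posterior probability ≈ 0.056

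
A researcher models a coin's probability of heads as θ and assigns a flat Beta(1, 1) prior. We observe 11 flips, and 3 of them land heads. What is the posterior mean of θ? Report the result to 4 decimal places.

Posterior mean ≈ 0.3077

The binomial likelihood is conjugate to the Beta prior: with 3 successes and 8 failures, the posterior is Beta(1+3, 1+8) = Beta(4, 9).
Posterior mean = α/(α+β) = 4/13 = 0.3077.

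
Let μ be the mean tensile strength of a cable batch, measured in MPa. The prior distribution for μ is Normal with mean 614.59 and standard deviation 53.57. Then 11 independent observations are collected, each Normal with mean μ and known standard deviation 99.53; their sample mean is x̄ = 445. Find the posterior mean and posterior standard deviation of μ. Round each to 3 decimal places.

Prior precision 1/τ₀² = 1/53.57² = 0.00034846; data precision n/σ² = 11/99.53² = 0.00111041.
Posterior precision = 0.00034846 + 0.00111041 = 0.00145888, giving posterior SD = 1/√0.00145888 = 26.181.
Posterior mean = (0.00034846·614.59 + 0.00111041·445) / 0.00145888 = 485.508.

Posterior mean ≈ 485.508; posterior SD ≈ 26.181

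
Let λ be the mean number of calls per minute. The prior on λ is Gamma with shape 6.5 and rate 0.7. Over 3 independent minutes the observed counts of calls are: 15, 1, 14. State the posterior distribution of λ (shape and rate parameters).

Posterior: Gamma(shape=36.5, rate=3.7)

Total count ∑xᵢ = 30 over n = 3 minutes.
Gamma is conjugate to the Poisson likelihood: posterior is Gamma(shape = 6.5+30 = 36.5, rate = 0.7+3 = 3.7).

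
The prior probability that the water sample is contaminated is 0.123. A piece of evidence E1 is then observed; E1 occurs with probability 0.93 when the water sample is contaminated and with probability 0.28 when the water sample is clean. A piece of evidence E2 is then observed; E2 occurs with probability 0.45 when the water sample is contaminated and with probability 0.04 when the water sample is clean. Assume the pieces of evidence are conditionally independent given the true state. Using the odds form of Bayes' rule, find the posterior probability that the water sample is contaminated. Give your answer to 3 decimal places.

Prior odds = 0.123/(1−0.123) = 0.14025.
Likelihood ratio for E1 = 0.93/0.28 = 3.3214.
Likelihood ratio for E2 = 0.45/0.04 = 11.250.
Posterior odds = prior odds × LR₁ × LR₂ = 5.2406.
Posterior probability = odds/(1+odds) = 5.2406/6.2406 = 0.840.

Posterior probability ≈ 0.840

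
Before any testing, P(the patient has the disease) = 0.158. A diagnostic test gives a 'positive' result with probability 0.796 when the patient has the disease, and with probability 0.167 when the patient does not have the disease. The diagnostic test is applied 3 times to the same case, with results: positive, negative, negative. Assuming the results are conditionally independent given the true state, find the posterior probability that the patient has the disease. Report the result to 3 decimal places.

Posterior P(H) ≈ 0.051

With H the event that the patient has the disease, the joint likelihood of the observed sequence is P(data|H) = 0.796·0.204·0.204 = 0.033126 and P(data|¬H) = 0.167·0.833·0.833 = 0.11588.
Bayes: P(H|data) = 0.158·0.033126 / (0.158·0.033126 + 0.842·0.11588) = 0.0052340/0.10280 = 0.0509.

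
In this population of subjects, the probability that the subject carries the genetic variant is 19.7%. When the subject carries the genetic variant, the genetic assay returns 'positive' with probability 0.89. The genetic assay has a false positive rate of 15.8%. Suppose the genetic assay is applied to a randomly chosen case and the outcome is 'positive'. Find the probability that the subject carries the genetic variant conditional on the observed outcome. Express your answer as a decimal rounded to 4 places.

Let H be the event that the subject carries the genetic variant. P(H) = 0.197, so P(¬H) = 0.803. With E the 'positive' result, P(E|H) = 0.89 and P(E|¬H) = 0.158.
P(E) = 0.89·0.197 + 0.158·0.803 = 0.17533 + 0.12687 = 0.30220.
By Bayes' theorem, P(H|E) = 0.17533 / 0.30220 = 0.5802.

P(H | E) ≈ 0.5802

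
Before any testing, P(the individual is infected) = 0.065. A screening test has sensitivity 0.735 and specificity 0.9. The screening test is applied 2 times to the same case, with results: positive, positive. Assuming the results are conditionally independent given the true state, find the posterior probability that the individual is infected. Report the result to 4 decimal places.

Posterior P(H) ≈ 0.7897

Let H be the event that the individual is infected; start with P(H) = 0.065. P('positive'|H) = 0.735, P('positive'|¬H) = 0.1.
Update on result 1 ('positive'): P(H) ← 0.735·0.0650 / (0.735·0.0650 + 0.1·0.9350) = 0.047775/0.14128 = 0.3382.
Update on result 2 ('positive'): P(H) ← 0.735·0.3382 / (0.735·0.3382 + 0.1·0.6618) = 0.24856/0.31474 = 0.7897.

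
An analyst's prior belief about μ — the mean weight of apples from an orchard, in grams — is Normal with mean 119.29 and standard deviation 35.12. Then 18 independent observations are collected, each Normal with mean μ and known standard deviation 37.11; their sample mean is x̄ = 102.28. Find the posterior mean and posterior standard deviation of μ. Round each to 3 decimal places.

With known σ, the Normal prior is conjugate. Weight on the data is w = (n/σ²)/(n/σ² + 1/τ₀²) = 0.0130705/(0.0130705+0.00081076) = 0.94159.
Posterior mean = w·x̄ + (1−w)·μ₀ = 0.94159·102.28 + 0.058407·119.29 = 103.274. Posterior variance = 1/(0.0130705+0.00081076) = 72.0398, so SD = 8.488.

Posterior mean ≈ 103.274; posterior SD ≈ 8.488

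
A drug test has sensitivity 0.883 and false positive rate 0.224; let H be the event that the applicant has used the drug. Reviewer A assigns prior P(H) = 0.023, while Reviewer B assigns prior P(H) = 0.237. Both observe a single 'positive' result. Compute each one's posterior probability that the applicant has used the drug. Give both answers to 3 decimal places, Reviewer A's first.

Reviewer A: 0.085; Reviewer B: 0.550

The likelihood ratio for a 'positive' result is 0.883/0.224 = 3.9420.
Reviewer A: prior odds 0.023/0.977 = 0.023541; posterior odds 0.092800; posterior probability 0.085.
Reviewer B: prior odds 0.237/0.763 = 0.31062; posterior odds 1.2244; posterior probability 0.550.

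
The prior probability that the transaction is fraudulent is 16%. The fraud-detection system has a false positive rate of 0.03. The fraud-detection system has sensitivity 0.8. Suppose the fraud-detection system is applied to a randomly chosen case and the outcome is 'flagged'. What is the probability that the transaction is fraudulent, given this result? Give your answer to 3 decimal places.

P(H | E) ≈ 0.836

Let H be the event that the transaction is fraudulent. P(H) = 0.16, so P(¬H) = 0.84. With E the 'flagged' result, P(E|H) = 0.8 and P(E|¬H) = 0.03.
P(E) = 0.8·0.16 + 0.03·0.84 = 0.12800 + 0.025200 = 0.15320.
By Bayes' theorem, P(H|E) = 0.12800 / 0.15320 = 0.836.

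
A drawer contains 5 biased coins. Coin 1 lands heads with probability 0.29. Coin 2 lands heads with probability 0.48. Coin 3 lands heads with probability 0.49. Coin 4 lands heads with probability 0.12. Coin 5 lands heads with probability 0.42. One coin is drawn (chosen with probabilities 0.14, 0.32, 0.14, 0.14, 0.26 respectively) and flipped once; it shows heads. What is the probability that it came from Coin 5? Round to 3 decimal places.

Tabulate prior·likelihood by source: [1] prior 0.14, lik 0.29, product 0.04060; [2] prior 0.32, lik 0.48, product 0.1536; [3] prior 0.14, lik 0.49, product 0.06860; [4] prior 0.14, lik 0.12, product 0.01680; [5] prior 0.26, lik 0.42, product 0.1092.
Normalizing constant = 0.38880; the posterior for Coin 5 is its product over the sum, 0.1092/0.38880 = 0.281.

Posterior probability ≈ 0.281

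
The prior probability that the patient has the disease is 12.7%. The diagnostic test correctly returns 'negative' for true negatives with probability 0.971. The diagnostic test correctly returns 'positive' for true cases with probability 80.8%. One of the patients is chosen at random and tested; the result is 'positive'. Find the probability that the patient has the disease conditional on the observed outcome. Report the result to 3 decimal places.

Write H for 'the patient has the disease'. Prior odds H:¬H = 0.127/0.873 = 0.14548. For the 'positive' outcome, the likelihood ratio is 0.808/0.029 = 27.862.
Posterior odds = 0.14548 × 27.862 = 4.0532, so P(H|E) = 4.0532/(1+4.0532) = 0.802.

P(H | E) ≈ 0.802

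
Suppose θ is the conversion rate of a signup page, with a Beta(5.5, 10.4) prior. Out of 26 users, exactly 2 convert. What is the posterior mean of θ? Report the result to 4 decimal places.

Observing 2 successes and 24 failures updates Beta(5.5, 10.4) by adding the success and failure counts to the two shape parameters: α = 5.5+2 = 7.5, β = 10.4+24 = 34.4.
E[θ | data] = 7.5/(7.5+34.4) = 0.1790.

Posterior mean ≈ 0.1790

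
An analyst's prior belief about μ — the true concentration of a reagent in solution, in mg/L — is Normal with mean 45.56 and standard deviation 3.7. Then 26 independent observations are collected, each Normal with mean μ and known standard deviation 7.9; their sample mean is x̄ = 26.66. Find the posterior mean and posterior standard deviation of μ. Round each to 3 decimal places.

Posterior mean ≈ 29.480; posterior SD ≈ 1.429

Prior precision 1/τ₀² = 1/3.7² = 0.0730460; data precision n/σ² = 26/7.9² = 0.416600.
Posterior precision = 0.0730460 + 0.416600 = 0.489646, giving posterior SD = 1/√0.489646 = 1.429.
Posterior mean = (0.0730460·45.56 + 0.416600·26.66) / 0.489646 = 29.480.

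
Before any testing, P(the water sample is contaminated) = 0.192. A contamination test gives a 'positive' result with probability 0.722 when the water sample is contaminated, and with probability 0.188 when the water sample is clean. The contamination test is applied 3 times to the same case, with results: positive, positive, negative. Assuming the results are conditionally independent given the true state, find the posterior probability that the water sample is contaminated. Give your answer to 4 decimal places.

Posterior P(H) ≈ 0.5454

With H the event that the water sample is contaminated, the joint likelihood of the observed sequence is P(data|H) = 0.722·0.722·0.278 = 0.14492 and P(data|¬H) = 0.188·0.188·0.812 = 0.028699.
Bayes: P(H|data) = 0.192·0.14492 / (0.192·0.14492 + 0.808·0.028699) = 0.027824/0.051013 = 0.5454.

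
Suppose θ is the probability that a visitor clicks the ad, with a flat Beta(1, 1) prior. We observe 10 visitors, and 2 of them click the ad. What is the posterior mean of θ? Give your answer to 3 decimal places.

Posterior mean ≈ 0.250

The binomial likelihood is conjugate to the Beta prior: with 2 successes and 8 failures, the posterior is Beta(1+2, 1+8) = Beta(3, 9).
E[θ | data] = 3/(3+9) = 0.250.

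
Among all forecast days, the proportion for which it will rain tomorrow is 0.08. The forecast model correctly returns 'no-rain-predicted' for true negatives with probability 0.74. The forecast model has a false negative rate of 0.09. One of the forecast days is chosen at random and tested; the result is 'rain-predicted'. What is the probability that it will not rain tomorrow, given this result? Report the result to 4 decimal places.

Let H be the event that it will rain tomorrow. P(H) = 0.08, so P(¬H) = 0.92. With E the 'rain-predicted' result, P(E|H) = 0.91 and P(E|¬H) = 0.26.
P(E) = 0.91·0.08 + 0.26·0.92 = 0.072800 + 0.23920 = 0.31200.
By Bayes' theorem, P(H|E) = 0.072800 / 0.31200 = 0.2333. Hence P(¬H|E) = 1 − 0.2333 = 0.7667.

P(¬H | E) ≈ 0.7667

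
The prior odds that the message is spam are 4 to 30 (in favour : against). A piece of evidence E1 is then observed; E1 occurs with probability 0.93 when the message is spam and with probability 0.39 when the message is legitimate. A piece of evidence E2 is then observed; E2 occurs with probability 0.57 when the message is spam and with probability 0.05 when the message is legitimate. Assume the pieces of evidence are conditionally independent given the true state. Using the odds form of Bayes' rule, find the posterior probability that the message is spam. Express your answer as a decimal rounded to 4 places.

Posterior probability ≈ 0.7838

Prior odds = 4/30 = 0.13333.
Likelihood ratio for E1 = 0.93/0.39 = 2.3846.
Likelihood ratio for E2 = 0.57/0.05 = 11.400.
Posterior odds = prior odds × LR₁ × LR₂ = 3.6246.
Posterior probability = odds/(1+odds) = 3.6246/4.6246 = 0.7838.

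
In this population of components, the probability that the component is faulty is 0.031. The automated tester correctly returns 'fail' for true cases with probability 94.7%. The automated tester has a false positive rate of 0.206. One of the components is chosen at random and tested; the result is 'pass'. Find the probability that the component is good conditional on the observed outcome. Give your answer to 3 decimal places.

Write H for 'the component is faulty'. Prior odds H:¬H = 0.031/0.969 = 0.031992. For the 'pass' outcome, the likelihood ratio is 0.053/0.794 = 0.066751.
Posterior odds = 0.031992 × 0.066751 = 0.0021355, so P(H|E) = 0.0021355/(1+0.0021355) = 0.002. Then P(¬H|E) = 1 − 0.002 = 0.998.

P(¬H | E) ≈ 0.998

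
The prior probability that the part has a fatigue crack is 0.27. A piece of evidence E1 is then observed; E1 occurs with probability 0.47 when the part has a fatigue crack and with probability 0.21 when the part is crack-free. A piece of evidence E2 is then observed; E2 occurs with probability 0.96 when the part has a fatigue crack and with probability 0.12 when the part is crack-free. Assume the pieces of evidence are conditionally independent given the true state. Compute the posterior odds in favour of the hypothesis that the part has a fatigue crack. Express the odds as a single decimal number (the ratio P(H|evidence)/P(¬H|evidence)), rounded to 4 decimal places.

Prior odds = 0.27/(1−0.27) = 0.36986.
Likelihood ratio for E1 = 0.47/0.21 = 2.2381.
Likelihood ratio for E2 = 0.96/0.12 = 8.0000.
Posterior odds = prior odds × LR₁ × LR₂ = 6.6223.

Posterior odds ≈ 6.6223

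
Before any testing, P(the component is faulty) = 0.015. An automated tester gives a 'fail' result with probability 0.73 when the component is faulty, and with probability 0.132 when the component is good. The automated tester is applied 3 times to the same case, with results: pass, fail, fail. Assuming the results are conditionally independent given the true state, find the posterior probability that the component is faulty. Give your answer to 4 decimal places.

Posterior P(H) ≈ 0.1265

Let H be the event that the component is faulty; start with P(H) = 0.015. P('fail'|H) = 0.73, P('fail'|¬H) = 0.132.
Update on result 1 ('pass'): P(H) ← 0.27·0.0150 / (0.27·0.0150 + 0.868·0.9850) = 0.0040500/0.85903 = 0.0047.
Update on result 2 ('fail'): P(H) ← 0.73·0.0047 / (0.73·0.0047 + 0.132·0.9953) = 0.0034417/0.13482 = 0.0255.
Update on result 3 ('fail'): P(H) ← 0.73·0.0255 / (0.73·0.0255 + 0.132·0.9745) = 0.018635/0.14727 = 0.1265.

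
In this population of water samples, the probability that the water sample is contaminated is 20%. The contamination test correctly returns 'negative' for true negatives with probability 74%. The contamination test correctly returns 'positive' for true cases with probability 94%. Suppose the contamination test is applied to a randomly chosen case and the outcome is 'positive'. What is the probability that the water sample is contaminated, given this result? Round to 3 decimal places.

P(H | E) ≈ 0.475

Let H be the event that the water sample is contaminated. P(H) = 0.2, so P(¬H) = 0.8. With E the 'positive' result, P(E|H) = 0.94 and P(E|¬H) = 0.26.
P(E) = 0.94·0.2 + 0.26·0.8 = 0.18800 + 0.20800 = 0.39600.
By Bayes' theorem, P(H|E) = 0.18800 / 0.39600 = 0.475.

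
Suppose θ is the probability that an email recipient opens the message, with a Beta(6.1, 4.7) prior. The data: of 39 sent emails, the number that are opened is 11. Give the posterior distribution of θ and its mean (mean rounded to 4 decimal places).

Observing 11 successes and 28 failures updates Beta(6.1, 4.7) by adding the success and failure counts to the two shape parameters: α = 6.1+11 = 17.1, β = 4.7+28 = 32.7.
E[θ | data] = 17.1/(17.1+32.7) = 0.3434.

Posterior: Beta(17.1, 32.7); mean ≈ 0.3434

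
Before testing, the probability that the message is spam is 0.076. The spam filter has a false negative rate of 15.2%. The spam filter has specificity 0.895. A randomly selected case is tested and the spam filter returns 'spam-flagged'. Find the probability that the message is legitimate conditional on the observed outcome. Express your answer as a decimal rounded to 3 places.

Write H for 'the message is spam'. Prior odds H:¬H = 0.076/0.924 = 0.082251. For the 'spam-flagged' outcome, the likelihood ratio is 0.848/0.105 = 8.0762.
Posterior odds = 0.082251 × 8.0762 = 0.66428, so P(H|E) = 0.66428/(1+0.66428) = 0.399. Then P(¬H|E) = 1 − 0.399 = 0.601.

P(¬H | E) ≈ 0.601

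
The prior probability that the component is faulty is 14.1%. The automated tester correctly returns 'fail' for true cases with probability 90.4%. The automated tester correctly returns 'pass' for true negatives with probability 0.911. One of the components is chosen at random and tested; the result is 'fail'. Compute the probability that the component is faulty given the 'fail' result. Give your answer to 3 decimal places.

P(H | E) ≈ 0.625

Let H be the event that the component is faulty. P(H) = 0.141, so P(¬H) = 0.859. With E the 'fail' result, P(E|H) = 0.904 and P(E|¬H) = 0.089.
P(E) = 0.904·0.141 + 0.089·0.859 = 0.12746 + 0.076451 = 0.20391.
By Bayes' theorem, P(H|E) = 0.12746 / 0.20391 = 0.625.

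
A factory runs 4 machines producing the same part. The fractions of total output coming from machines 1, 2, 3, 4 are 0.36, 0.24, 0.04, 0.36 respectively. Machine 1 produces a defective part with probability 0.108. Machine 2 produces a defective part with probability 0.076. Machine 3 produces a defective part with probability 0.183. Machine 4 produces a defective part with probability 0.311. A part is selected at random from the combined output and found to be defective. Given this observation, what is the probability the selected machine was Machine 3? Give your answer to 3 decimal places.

P(defective|M1) = 0.108; P(defective|M2) = 0.076; P(defective|M3) = 0.183; P(defective|M4) = 0.311.
Prior × likelihood for each source: 0.36·0.108=0.03888, 0.24·0.076=0.01824, 0.04·0.183=0.007320, 0.36·0.311=0.1120. Summing gives P(defective) = 0.17640.
P(Machine 3 | defective) = 0.007320 / 0.17640 = 0.041.

Posterior probability ≈ 0.041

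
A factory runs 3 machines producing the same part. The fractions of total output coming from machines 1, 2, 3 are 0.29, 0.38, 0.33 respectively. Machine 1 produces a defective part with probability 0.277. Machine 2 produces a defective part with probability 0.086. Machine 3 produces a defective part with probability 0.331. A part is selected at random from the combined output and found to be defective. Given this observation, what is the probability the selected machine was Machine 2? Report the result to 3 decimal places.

Tabulate prior·likelihood by source: [1] prior 0.29, lik 0.277, product 0.08033; [2] prior 0.38, lik 0.086, product 0.03268; [3] prior 0.33, lik 0.331, product 0.1092.
Normalizing constant = 0.22224; the posterior for Machine 2 is its product over the sum, 0.03268/0.22224 = 0.147.

Posterior probability ≈ 0.147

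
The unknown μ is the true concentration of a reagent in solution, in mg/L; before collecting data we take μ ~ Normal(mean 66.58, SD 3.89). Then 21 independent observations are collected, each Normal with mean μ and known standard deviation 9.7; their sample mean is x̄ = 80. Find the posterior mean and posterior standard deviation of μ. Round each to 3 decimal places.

With known σ, the Normal prior is conjugate. Weight on the data is w = (n/σ²)/(n/σ² + 1/τ₀²) = 0.223191/(0.223191+0.0660847) = 0.77155.
Posterior mean = w·x̄ + (1−w)·μ₀ = 0.77155·80 + 0.22845·66.58 = 76.934. Posterior variance = 1/(0.223191+0.0660847) = 3.45692, so SD = 1.859.

Posterior mean ≈ 76.934; posterior SD ≈ 1.859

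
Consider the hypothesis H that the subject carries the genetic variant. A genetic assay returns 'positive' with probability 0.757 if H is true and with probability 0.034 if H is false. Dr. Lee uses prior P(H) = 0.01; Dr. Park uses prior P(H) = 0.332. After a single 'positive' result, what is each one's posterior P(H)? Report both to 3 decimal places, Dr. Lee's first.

The likelihood ratio for a 'positive' result is 0.757/0.034 = 22.265.
Dr. Lee: prior odds 0.01/0.99 = 0.010101; posterior odds 0.22490; posterior probability 0.184.
Dr. Park: prior odds 0.332/0.668 = 0.49701; posterior odds 11.066; posterior probability 0.917.

Dr. Lee: 0.184; Dr. Park: 0.917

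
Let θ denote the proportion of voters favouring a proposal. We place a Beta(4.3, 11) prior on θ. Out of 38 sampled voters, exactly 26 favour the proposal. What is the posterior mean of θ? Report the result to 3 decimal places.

The binomial likelihood is conjugate to the Beta prior: with 26 successes and 12 failures, the posterior is Beta(4.3+26, 11+12) = Beta(30.3, 23).
Posterior mean = α/(α+β) = 30.3/53.3 = 0.568.

Posterior mean ≈ 0.568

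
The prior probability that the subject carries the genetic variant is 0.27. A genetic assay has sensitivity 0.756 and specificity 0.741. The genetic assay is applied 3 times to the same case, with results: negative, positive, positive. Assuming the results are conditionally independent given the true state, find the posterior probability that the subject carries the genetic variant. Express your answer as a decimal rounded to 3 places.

Let H be the event that the subject carries the genetic variant; start with P(H) = 0.27. P('positive'|H) = 0.756, P('positive'|¬H) = 0.259.
Update on result 1 ('negative'): P(H) ← 0.244·0.2700 / (0.244·0.2700 + 0.741·0.7300) = 0.065880/0.60681 = 0.1086.
Update on result 2 ('positive'): P(H) ← 0.756·0.1086 / (0.756·0.1086 + 0.259·0.8914) = 0.082077/0.31296 = 0.2623.
Update on result 3 ('positive'): P(H) ← 0.756·0.2623 / (0.756·0.2623 + 0.259·0.7377) = 0.19827/0.38934 = 0.5092.

Posterior P(H) ≈ 0.509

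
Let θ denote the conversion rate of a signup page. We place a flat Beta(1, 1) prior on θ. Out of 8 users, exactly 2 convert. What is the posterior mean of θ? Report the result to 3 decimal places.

The binomial likelihood is conjugate to the Beta prior: with 2 successes and 6 failures, the posterior is Beta(1+2, 1+6) = Beta(3, 7).
Posterior mean = α/(α+β) = 3/10 = 0.300.

Posterior mean ≈ 0.300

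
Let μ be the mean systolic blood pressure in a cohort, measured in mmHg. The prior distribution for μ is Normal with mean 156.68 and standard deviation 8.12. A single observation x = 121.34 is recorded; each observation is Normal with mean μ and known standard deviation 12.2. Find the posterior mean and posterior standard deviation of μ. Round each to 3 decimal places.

Posterior mean ≈ 145.831; posterior SD ≈ 6.760

Prior precision 1/τ₀² = 1/8.12² = 0.0151666; data precision n/σ² = 1/12.2² = 0.00671862.
Posterior precision = 0.0151666 + 0.00671862 = 0.0218852, giving posterior SD = 1/√0.0218852 = 6.760.
Posterior mean = (0.0151666·156.68 + 0.00671862·121.34) / 0.0218852 = 145.831.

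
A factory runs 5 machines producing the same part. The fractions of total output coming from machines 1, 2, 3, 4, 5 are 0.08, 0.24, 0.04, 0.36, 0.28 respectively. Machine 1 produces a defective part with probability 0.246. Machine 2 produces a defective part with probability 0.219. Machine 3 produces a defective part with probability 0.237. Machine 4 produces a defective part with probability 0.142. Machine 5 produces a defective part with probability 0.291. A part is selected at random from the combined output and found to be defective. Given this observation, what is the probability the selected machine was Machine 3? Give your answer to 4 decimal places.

Posterior probability ≈ 0.0442

P(defective|M1) = 0.246; P(defective|M2) = 0.219; P(defective|M3) = 0.237; P(defective|M4) = 0.142; P(defective|M5) = 0.291.
Prior × likelihood for each source: 0.08·0.246=0.01968, 0.24·0.219=0.05256, 0.04·0.237=0.009480, 0.36·0.142=0.05112, 0.28·0.291=0.08148. Summing gives P(defective) = 0.21432.
P(Machine 3 | defective) = 0.009480 / 0.21432 = 0.0442.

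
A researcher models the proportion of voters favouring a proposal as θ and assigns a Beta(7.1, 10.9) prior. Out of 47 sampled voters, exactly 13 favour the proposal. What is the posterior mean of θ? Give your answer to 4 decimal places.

The binomial likelihood is conjugate to the Beta prior: with 13 successes and 34 failures, the posterior is Beta(7.1+13, 10.9+34) = Beta(20.1, 44.9).
E[θ | data] = 20.1/(20.1+44.9) = 0.3092.

Posterior mean ≈ 0.3092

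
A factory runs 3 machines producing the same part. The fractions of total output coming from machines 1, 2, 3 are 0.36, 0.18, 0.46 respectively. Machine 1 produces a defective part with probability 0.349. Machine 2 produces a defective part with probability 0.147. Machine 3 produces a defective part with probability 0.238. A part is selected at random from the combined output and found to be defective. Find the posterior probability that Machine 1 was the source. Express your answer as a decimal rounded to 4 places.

P(defective|M1) = 0.349; P(defective|M2) = 0.147; P(defective|M3) = 0.238.
Prior × likelihood for each source: 0.36·0.349=0.1256, 0.18·0.147=0.02646, 0.46·0.238=0.1095. Summing gives P(defective) = 0.26158.
P(Machine 1 | defective) = 0.1256 / 0.26158 = 0.4803.

Posterior probability ≈ 0.4803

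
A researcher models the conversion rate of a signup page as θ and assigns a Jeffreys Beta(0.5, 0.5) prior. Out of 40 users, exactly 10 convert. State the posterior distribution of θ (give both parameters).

Observing 10 successes and 30 failures updates Beta(0.5, 0.5) by adding the success and failure counts to the two shape parameters: α = 0.5+10 = 10.5, β = 0.5+30 = 30.5.

Posterior: Beta(10.5, 30.5)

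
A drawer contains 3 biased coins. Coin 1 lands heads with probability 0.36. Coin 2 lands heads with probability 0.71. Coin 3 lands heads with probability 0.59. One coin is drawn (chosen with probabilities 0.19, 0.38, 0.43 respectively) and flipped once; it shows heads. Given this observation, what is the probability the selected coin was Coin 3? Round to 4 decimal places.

Tabulate prior·likelihood by source: [1] prior 0.19, lik 0.36, product 0.06840; [2] prior 0.38, lik 0.71, product 0.2698; [3] prior 0.43, lik 0.59, product 0.2537.
Normalizing constant = 0.59190; the posterior for Coin 3 is its product over the sum, 0.2537/0.59190 = 0.4286.

Posterior probability ≈ 0.4286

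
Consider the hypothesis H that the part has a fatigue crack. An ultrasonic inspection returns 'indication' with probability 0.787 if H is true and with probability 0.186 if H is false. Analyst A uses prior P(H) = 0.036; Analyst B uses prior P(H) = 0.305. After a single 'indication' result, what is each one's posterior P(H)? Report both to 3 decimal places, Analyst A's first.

Analyst A: 0.136; Analyst B: 0.650

The likelihood ratio for an 'indication' result is 0.787/0.186 = 4.2312.
Analyst A: prior odds 0.036/0.964 = 0.037344; posterior odds 0.15801; posterior probability 0.136.
Analyst B: prior odds 0.305/0.695 = 0.43885; posterior odds 1.8569; posterior probability 0.650.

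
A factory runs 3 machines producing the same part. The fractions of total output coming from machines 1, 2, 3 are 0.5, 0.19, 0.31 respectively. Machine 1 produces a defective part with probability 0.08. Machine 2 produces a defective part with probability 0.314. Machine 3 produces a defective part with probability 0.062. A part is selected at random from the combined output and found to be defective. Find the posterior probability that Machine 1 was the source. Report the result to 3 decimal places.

Posterior probability ≈ 0.336

P(defective|M1) = 0.08; P(defective|M2) = 0.314; P(defective|M3) = 0.062.
Prior × likelihood for each source: 0.5·0.08=0.04000, 0.19·0.314=0.05966, 0.31·0.062=0.01922. Summing gives P(defective) = 0.11888.
P(Machine 1 | defective) = 0.04000 / 0.11888 = 0.336.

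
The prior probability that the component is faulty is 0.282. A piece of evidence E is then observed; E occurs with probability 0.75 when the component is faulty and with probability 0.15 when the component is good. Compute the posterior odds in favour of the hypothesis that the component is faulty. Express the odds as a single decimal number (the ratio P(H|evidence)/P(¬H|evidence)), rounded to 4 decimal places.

Prior odds = 0.282/(1−0.282) = 0.39276. In log-odds, ln(0.39276) = -0.93456.
Add log likelihood ratio: ln(5.0000) = 1.6094.
Posterior log-odds = 0.67488, so posterior odds = exp(0.67488) = 1.9638.

Posterior odds ≈ 1.9638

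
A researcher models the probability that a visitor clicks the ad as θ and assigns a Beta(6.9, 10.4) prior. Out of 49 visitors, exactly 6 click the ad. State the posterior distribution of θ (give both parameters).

The binomial likelihood is conjugate to the Beta prior: with 6 successes and 43 failures, the posterior is Beta(6.9+6, 10.4+43) = Beta(12.9, 53.4).

Posterior: Beta(12.9, 53.4)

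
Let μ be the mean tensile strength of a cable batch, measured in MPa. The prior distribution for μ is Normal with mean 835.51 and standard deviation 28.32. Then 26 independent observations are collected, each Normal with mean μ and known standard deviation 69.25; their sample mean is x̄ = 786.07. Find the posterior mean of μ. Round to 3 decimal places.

Posterior mean ≈ 795.314

With known σ, the Normal prior is conjugate. Weight on the data is w = (n/σ²)/(n/σ² + 1/τ₀²) = 0.00542168/(0.00542168+0.00124685) = 0.81302.
Posterior mean = w·x̄ + (1−w)·μ₀ = 0.81302·786.07 + 0.18698·835.51 = 795.314.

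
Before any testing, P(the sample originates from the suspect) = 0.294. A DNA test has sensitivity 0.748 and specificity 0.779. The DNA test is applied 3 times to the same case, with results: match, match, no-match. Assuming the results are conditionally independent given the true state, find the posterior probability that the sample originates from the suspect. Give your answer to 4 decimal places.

With H the event that the sample originates from the suspect, the joint likelihood of the observed sequence is P(data|H) = 0.748·0.748·0.252 = 0.14100 and P(data|¬H) = 0.221·0.221·0.779 = 0.038047.
Bayes: P(H|data) = 0.294·0.14100 / (0.294·0.14100 + 0.706·0.038047) = 0.041453/0.068314 = 0.6068.

Posterior P(H) ≈ 0.6068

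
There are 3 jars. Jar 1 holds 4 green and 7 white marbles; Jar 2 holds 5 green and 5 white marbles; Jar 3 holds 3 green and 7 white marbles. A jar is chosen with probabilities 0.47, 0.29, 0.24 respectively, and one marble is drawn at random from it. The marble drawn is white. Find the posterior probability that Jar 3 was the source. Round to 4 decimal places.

Tabulate prior·likelihood by source: [1] prior 0.47, lik 0.6364, product 0.2991; [2] prior 0.29, lik 0.5, product 0.1450; [3] prior 0.24, lik 0.7, product 0.1680.
Normalizing constant = 0.61209; the posterior for Jar 3 is its product over the sum, 0.1680/0.61209 = 0.2745.

Posterior probability ≈ 0.2745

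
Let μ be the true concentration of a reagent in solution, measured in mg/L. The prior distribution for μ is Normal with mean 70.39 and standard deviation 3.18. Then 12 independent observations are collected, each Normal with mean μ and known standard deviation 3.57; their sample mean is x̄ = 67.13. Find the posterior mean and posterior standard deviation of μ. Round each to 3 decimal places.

With known σ, the Normal prior is conjugate. Weight on the data is w = (n/σ²)/(n/σ² + 1/τ₀²) = 0.941553/(0.941553+0.0988885) = 0.90496.
Posterior mean = w·x̄ + (1−w)·μ₀ = 0.90496·67.13 + 0.095045·70.39 = 67.440. Posterior variance = 1/(0.941553+0.0988885) = 0.961130, so SD = 0.980.

Posterior mean ≈ 67.440; posterior SD ≈ 0.980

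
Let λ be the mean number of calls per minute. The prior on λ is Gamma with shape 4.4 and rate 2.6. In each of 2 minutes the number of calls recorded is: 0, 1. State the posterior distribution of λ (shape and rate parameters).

Posterior: Gamma(shape=5.4, rate=4.6)

Total count ∑xᵢ = 1 over n = 2 minutes.
Gamma is conjugate to the Poisson likelihood: posterior is Gamma(shape = 4.4+1 = 5.4, rate = 2.6+2 = 4.6).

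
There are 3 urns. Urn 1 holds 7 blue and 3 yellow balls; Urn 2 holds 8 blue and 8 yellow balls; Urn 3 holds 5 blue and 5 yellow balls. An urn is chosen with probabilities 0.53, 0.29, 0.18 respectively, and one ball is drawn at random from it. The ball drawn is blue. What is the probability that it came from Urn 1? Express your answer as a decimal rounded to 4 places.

Tabulate prior·likelihood by source: [1] prior 0.53, lik 0.7, product 0.3710; [2] prior 0.29, lik 0.5, product 0.1450; [3] prior 0.18, lik 0.5, product 0.09000.
Normalizing constant = 0.60600; the posterior for Urn 1 is its product over the sum, 0.3710/0.60600 = 0.6122.

Posterior probability ≈ 0.6122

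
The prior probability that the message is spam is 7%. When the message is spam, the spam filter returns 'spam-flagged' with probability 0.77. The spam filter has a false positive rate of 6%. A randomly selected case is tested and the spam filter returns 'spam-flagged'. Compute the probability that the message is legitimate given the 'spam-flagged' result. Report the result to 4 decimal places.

P(¬H | E) ≈ 0.5087

Write H for 'the message is spam'. Prior odds H:¬H = 0.07/0.93 = 0.075269. For the 'spam-flagged' outcome, the likelihood ratio is 0.77/0.06 = 12.833.
Posterior odds = 0.075269 × 12.833 = 0.96595, so P(H|E) = 0.96595/(1+0.96595) = 0.4913. Then P(¬H|E) = 1 − 0.4913 = 0.5087.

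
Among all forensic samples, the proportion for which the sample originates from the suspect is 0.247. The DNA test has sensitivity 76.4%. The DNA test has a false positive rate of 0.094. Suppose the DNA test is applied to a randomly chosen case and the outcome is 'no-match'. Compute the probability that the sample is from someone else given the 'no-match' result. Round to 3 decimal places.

Let H be the event that the sample originates from the suspect. P(H) = 0.247, so P(¬H) = 0.753. With E the 'no-match' result, P(E|H) = 0.236 and P(E|¬H) = 0.906.
P(E) = 0.236·0.247 + 0.906·0.753 = 0.058292 + 0.68222 = 0.74051.
By Bayes' theorem, P(H|E) = 0.058292 / 0.74051 = 0.079. Hence P(¬H|E) = 1 − 0.079 = 0.921.

P(¬H | E) ≈ 0.921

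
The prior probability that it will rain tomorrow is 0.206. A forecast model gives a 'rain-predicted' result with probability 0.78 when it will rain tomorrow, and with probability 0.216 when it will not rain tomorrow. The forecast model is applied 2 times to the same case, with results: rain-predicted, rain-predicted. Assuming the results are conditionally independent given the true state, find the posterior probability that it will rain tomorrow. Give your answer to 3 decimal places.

With H the event that it will rain tomorrow, the joint likelihood of the observed sequence is P(data|H) = 0.78·0.78 = 0.60840 and P(data|¬H) = 0.216·0.216 = 0.046656.
Bayes: P(H|data) = 0.206·0.60840 / (0.206·0.60840 + 0.794·0.046656) = 0.12533/0.16238 = 0.7719.

Posterior P(H) ≈ 0.772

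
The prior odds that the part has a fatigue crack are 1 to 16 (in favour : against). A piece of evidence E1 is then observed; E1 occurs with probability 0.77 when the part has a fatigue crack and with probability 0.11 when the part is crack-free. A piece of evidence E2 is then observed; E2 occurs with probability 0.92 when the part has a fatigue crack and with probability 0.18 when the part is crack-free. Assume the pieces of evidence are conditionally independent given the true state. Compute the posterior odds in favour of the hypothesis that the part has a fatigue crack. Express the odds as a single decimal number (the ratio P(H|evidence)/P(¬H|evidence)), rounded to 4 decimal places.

Prior odds = 1/16 = 0.062500. In log-odds, ln(0.062500) = -2.7726.
Add log likelihood ratios: ln(7.0000) + ln(5.1111) = 3.5773.
Posterior log-odds = 0.80474, so posterior odds = exp(0.80474) = 2.2361.

Posterior odds ≈ 2.2361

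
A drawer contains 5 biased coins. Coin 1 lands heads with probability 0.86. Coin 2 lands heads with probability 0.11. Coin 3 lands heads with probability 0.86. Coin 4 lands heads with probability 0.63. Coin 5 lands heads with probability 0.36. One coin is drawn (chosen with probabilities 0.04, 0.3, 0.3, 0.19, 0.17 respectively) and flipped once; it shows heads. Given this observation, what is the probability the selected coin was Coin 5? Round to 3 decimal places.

P(heads|C1) = 0.86; P(heads|C2) = 0.11; P(heads|C3) = 0.86; P(heads|C4) = 0.63; P(heads|C5) = 0.36.
Prior × likelihood for each source: 0.04·0.86=0.03440, 0.3·0.11=0.03300, 0.3·0.86=0.2580, 0.19·0.63=0.1197, 0.17·0.36=0.06120. Summing gives P(heads) = 0.50630.
P(Coin 5 | heads) = 0.06120 / 0.50630 = 0.121.

Posterior probability ≈ 0.121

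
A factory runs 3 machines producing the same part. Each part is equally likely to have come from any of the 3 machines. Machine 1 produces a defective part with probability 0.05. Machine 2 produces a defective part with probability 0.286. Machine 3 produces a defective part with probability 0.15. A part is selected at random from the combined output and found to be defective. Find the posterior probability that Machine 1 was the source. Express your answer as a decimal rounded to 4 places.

P(defective|M1) = 0.05; P(defective|M2) = 0.286; P(defective|M3) = 0.15.
Prior × likelihood for each source: 0.333333·0.05=0.01667, 0.333333·0.286=0.09533, 0.333333·0.15=0.05000. Summing gives P(defective) = 0.16200.
P(Machine 1 | defective) = 0.01667 / 0.16200 = 0.1029.

Posterior probability ≈ 0.1029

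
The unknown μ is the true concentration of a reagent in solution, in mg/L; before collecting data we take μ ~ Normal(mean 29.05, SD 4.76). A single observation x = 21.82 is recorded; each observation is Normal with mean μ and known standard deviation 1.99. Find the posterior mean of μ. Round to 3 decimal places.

Posterior mean ≈ 22.896

Prior precision 1/τ₀² = 1/4.76² = 0.0441353; data precision n/σ² = 1/1.99² = 0.252519.
Posterior precision = 0.0441353 + 0.252519 = 0.296654.
Posterior mean = (0.0441353·29.05 + 0.252519·21.82) / 0.296654 = 22.896.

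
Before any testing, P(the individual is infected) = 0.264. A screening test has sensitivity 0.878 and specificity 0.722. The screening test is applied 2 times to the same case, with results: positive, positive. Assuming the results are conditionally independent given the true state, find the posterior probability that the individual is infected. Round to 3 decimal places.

Posterior P(H) ≈ 0.782

With H the event that the individual is infected, the joint likelihood of the observed sequence is P(data|H) = 0.878·0.878 = 0.77088 and P(data|¬H) = 0.278·0.278 = 0.077284.
Bayes: P(H|data) = 0.264·0.77088 / (0.264·0.77088 + 0.736·0.077284) = 0.20351/0.26039 = 0.7816.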